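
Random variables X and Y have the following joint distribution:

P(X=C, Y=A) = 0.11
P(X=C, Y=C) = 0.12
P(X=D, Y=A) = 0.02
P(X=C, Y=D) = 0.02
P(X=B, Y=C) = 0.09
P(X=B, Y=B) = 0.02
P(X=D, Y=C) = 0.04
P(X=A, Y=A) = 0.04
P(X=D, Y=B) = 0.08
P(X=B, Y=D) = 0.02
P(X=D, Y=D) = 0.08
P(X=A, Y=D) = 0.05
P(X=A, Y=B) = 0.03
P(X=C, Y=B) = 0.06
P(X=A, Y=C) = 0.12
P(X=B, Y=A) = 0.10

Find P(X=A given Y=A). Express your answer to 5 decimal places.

0.14815

P(Y=A) = 0.04 + 0.10 + 0.11 + 0.02 = 0.27.
P(X=A | Y=A) = 0.04/0.27 = 0.14815.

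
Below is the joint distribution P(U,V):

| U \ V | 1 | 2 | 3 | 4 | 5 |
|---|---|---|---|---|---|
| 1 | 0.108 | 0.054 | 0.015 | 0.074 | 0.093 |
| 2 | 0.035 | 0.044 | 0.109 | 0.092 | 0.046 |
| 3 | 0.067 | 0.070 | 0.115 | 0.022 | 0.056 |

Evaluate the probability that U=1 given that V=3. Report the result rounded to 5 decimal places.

0.06276

P(V=3) = 0.015 + 0.109 + 0.115 = 0.239.
P(U=1 | V=3) = 0.015/0.239 = 0.06276.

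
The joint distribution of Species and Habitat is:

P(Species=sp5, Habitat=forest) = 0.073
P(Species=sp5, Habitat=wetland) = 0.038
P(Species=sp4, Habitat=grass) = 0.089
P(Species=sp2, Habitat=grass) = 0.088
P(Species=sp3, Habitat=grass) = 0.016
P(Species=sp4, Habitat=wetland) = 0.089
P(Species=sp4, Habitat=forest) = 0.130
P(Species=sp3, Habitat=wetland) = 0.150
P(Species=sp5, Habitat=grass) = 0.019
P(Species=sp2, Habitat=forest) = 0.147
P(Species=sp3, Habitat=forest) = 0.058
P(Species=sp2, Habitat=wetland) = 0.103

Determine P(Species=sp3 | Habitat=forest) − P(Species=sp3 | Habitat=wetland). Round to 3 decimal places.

P(Habitat=forest) = 0.147 + 0.058 + 0.130 + 0.073 = 0.408; P(Species=sp3 | Habitat=forest) = 0.058/0.408 = 0.1422.
P(Habitat=wetland) = 0.103 + 0.150 + 0.089 + 0.038 = 0.380; P(Species=sp3 | Habitat=wetland) = 0.150/0.380 = 0.3947.
Difference = -0.253.

-0.253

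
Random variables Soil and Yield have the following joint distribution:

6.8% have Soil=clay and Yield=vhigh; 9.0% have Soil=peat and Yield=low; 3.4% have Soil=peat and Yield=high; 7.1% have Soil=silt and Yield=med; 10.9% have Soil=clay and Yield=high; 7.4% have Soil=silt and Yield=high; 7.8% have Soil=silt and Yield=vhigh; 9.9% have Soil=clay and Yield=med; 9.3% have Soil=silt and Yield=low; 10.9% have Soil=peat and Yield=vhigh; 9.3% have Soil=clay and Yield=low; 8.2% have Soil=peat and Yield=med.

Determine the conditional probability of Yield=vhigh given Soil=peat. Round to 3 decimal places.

P(Soil=peat) = 0.090 + 0.082 + 0.034 + 0.109 = 0.315.
P(Yield=vhigh | Soil=peat) = 0.109/0.315 = 0.346.

0.346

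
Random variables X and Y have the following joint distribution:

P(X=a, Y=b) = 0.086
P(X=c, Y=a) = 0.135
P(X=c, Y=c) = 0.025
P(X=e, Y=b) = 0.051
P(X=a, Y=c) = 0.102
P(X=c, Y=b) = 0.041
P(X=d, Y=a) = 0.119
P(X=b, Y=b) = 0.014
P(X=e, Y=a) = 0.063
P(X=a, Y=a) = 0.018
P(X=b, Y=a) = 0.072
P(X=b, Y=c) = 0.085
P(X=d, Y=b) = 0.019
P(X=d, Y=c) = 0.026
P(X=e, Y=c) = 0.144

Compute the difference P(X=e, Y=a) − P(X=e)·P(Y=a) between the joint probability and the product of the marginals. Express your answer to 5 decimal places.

P(X=e) = 0.063 + 0.051 + 0.144 = 0.258.
P(Y=a) = 0.018 + 0.072 + 0.135 + 0.119 + 0.063 = 0.407.
P(X=e, Y=a) − P(X=e)P(Y=a) = 0.063 − 0.258×0.407 = -0.04201.

-0.04201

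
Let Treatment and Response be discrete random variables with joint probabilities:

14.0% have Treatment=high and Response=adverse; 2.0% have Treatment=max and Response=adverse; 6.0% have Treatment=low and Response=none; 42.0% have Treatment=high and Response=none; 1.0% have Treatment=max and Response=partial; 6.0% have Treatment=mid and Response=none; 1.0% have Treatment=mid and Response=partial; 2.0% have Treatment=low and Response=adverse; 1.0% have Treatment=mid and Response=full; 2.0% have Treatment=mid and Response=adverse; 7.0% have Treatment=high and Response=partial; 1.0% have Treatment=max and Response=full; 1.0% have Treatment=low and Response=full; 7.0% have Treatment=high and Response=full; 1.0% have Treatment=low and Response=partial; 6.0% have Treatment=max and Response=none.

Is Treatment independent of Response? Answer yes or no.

Every cell satisfies P(Treatment,Response) = P(Treatment)·P(Response). For instance P(Treatment=mid) = 0.100, P(Response=full) = 0.100, and 0.100×0.100 = 0.010 matches the joint entry. So Treatment and Response are independent.

yes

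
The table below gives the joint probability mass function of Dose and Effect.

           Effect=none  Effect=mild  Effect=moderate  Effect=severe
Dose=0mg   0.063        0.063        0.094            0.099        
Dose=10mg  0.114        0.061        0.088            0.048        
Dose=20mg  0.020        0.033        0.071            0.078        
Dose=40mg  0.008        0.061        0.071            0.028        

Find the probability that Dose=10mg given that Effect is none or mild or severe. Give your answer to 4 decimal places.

P(Effect=none) = 0.063 + 0.114 + 0.020 + 0.008 = 0.205.
P(Effect=mild) = 0.063 + 0.061 + 0.033 + 0.061 = 0.218.
P(Effect=severe) = 0.099 + 0.048 + 0.078 + 0.028 = 0.253.
P(Effect ∈ {none, mild, severe}) = 0.205 + 0.218 + 0.253 = 0.676; P(Dose=10mg, Effect ∈ {none, mild, severe}) = 0.114 + 0.061 + 0.048 = 0.223.
P(Dose=10mg | Effect ∈ {none, mild, severe}) = 0.223/0.676 = 0.3299.

0.3299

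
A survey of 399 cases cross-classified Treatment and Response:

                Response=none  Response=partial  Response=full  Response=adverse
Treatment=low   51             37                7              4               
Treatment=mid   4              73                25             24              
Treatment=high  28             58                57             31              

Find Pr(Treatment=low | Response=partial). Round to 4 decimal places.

Total with Response=partial: 37 + 73 + 58 = 168.
P(Treatment=low | Response=partial) = 37/168 = 0.2202.

0.2202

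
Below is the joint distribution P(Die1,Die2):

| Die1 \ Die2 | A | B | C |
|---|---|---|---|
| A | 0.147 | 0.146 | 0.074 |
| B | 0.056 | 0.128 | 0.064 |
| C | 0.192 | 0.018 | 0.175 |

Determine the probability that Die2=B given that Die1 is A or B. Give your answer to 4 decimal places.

0.4455

P(Die1=A) = 0.147 + 0.146 + 0.074 = 0.367.
P(Die1=B) = 0.056 + 0.128 + 0.064 = 0.248.
P(Die1 ∈ {A, B}) = 0.367 + 0.248 = 0.615; P(Die2=B, Die1 ∈ {A, B}) = 0.146 + 0.128 = 0.274.
P(Die2=B | Die1 ∈ {A, B}) = 0.274/0.615 = 0.4455.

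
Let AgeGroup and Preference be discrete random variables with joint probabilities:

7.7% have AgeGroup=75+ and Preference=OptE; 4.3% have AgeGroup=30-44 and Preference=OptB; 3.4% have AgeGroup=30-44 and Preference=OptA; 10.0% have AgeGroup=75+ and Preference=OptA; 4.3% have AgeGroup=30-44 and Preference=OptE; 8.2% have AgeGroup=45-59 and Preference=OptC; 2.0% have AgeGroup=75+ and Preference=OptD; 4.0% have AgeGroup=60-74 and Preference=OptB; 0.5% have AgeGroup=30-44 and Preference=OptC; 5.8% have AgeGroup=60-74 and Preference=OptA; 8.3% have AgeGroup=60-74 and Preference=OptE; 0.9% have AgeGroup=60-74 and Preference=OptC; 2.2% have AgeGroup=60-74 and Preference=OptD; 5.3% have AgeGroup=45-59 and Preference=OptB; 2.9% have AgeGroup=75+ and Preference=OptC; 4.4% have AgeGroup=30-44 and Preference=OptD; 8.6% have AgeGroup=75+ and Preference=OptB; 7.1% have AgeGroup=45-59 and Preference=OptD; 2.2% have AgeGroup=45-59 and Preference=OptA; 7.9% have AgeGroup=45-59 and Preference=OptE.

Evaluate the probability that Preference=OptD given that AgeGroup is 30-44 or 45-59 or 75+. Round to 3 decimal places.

0.171

P(AgeGroup=30-44) = 0.034 + 0.043 + 0.005 + 0.044 + 0.043 = 0.169.
P(AgeGroup=45-59) = 0.022 + 0.053 + 0.082 + 0.071 + 0.079 = 0.307.
P(AgeGroup=75+) = 0.100 + 0.086 + 0.029 + 0.020 + 0.077 = 0.312.
P(AgeGroup ∈ {30-44, 45-59, 75+}) = 0.169 + 0.307 + 0.312 = 0.788; P(Preference=OptD, AgeGroup ∈ {30-44, 45-59, 75+}) = 0.044 + 0.071 + 0.020 = 0.135.
P(Preference=OptD | AgeGroup ∈ {30-44, 45-59, 75+}) = 0.135/0.788 = 0.171.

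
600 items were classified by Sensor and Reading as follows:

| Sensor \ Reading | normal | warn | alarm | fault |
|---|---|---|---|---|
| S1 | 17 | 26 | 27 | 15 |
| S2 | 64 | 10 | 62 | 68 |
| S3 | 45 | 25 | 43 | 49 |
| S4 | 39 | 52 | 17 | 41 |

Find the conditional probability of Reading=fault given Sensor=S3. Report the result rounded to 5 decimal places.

Total with Sensor=S3: 45 + 25 + 43 + 49 = 162.
P(Reading=fault | Sensor=S3) = 49/162 = 0.30247.

0.30247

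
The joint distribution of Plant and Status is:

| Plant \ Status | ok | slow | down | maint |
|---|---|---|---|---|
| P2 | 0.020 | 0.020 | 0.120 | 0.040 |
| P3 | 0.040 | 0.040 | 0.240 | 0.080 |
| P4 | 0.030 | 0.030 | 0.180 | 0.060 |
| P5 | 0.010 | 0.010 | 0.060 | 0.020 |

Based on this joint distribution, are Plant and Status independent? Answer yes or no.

yes

Every cell satisfies P(Plant,Status) = P(Plant)·P(Status). For instance P(Plant=P2) = 0.200, P(Status=maint) = 0.200, and 0.200×0.200 = 0.040 matches the joint entry. So Plant and Status are independent.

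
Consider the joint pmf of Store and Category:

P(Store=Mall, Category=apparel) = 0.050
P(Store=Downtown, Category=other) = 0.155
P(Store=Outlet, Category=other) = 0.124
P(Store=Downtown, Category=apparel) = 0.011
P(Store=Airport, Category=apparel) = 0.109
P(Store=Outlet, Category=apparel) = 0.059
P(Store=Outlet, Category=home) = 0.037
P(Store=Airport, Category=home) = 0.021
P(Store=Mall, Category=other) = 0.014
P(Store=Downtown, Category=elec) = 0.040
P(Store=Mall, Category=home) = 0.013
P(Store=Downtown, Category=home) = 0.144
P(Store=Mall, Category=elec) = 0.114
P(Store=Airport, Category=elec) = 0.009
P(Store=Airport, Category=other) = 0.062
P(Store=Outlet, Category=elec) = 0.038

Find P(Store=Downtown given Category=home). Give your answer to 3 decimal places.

0.670

P(Category=home) = 0.144 + 0.013 + 0.021 + 0.037 = 0.215.
P(Store=Downtown | Category=home) = 0.144/0.215 = 0.670.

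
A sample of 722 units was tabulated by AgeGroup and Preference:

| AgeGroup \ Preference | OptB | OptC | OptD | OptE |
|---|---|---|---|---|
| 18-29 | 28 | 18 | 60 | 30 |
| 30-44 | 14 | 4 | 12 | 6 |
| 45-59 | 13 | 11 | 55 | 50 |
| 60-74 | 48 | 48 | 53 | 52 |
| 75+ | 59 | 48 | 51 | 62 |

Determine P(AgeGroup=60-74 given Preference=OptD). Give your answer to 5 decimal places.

Total with Preference=OptD: 60 + 12 + 55 + 53 + 51 = 231.
P(AgeGroup=60-74 | Preference=OptD) = 53/231 = 0.22944.

0.22944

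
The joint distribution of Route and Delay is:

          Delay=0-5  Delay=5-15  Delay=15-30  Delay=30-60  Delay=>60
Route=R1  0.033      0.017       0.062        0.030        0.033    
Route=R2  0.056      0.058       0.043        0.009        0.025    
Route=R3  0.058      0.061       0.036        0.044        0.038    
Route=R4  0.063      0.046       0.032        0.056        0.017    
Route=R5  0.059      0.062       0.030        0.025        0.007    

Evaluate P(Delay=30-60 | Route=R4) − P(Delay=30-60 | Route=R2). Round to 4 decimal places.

P(Route=R4) = 0.063 + 0.046 + 0.032 + 0.056 + 0.017 = 0.214; P(Delay=30-60 | Route=R4) = 0.056/0.214 = 0.26168.
P(Route=R2) = 0.056 + 0.058 + 0.043 + 0.009 + 0.025 = 0.191; P(Delay=30-60 | Route=R2) = 0.009/0.191 = 0.04712.
Difference = 0.2146.

0.2146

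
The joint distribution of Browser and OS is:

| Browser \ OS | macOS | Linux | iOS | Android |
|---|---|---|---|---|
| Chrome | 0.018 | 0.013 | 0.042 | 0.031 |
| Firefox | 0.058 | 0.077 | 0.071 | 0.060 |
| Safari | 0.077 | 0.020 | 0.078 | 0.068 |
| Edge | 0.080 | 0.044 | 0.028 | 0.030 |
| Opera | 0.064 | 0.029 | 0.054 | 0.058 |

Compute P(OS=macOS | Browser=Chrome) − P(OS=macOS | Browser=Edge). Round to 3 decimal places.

-0.266

P(Browser=Chrome) = 0.018 + 0.013 + 0.042 + 0.031 = 0.104; P(OS=macOS | Browser=Chrome) = 0.018/0.104 = 0.1731.
P(Browser=Edge) = 0.080 + 0.044 + 0.028 + 0.030 = 0.182; P(OS=macOS | Browser=Edge) = 0.080/0.182 = 0.4396.
Difference = -0.266.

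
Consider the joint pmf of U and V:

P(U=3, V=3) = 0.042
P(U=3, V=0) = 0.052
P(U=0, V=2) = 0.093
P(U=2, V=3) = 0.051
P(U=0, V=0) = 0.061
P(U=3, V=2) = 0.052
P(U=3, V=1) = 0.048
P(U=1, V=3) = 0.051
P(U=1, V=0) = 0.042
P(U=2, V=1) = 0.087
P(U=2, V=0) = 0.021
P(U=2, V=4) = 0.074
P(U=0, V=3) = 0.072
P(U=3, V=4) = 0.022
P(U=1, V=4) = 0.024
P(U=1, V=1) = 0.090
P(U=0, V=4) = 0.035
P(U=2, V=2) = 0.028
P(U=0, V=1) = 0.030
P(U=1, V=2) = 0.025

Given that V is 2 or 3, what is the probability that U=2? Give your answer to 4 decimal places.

0.1908

P(V=2) = 0.093 + 0.025 + 0.028 + 0.052 = 0.198.
P(V=3) = 0.072 + 0.051 + 0.051 + 0.042 = 0.216.
P(V ∈ {2, 3}) = 0.198 + 0.216 = 0.414; P(U=2, V ∈ {2, 3}) = 0.028 + 0.051 = 0.079.
P(U=2 | V ∈ {2, 3}) = 0.079/0.414 = 0.1908.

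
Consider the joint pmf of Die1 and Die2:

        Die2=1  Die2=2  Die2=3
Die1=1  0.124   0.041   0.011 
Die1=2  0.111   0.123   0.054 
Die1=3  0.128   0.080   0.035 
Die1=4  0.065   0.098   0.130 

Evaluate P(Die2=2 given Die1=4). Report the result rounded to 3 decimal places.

P(Die1=4) = 0.065 + 0.098 + 0.130 = 0.293.
P(Die2=2 | Die1=4) = 0.098/0.293 = 0.334.

0.334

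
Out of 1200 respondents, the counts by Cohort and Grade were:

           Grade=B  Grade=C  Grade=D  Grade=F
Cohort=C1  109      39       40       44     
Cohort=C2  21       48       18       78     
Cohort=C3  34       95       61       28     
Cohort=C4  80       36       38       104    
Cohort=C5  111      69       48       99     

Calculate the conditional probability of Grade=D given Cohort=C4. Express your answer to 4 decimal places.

0.1473

Total with Cohort=C4: 80 + 36 + 38 + 104 = 258.
P(Grade=D | Cohort=C4) = 38/258 = 0.1473.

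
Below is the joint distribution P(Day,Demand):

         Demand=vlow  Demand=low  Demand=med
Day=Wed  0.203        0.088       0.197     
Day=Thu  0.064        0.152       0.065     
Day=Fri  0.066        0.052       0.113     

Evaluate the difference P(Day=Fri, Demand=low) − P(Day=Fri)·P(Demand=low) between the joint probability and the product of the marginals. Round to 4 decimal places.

-0.0155

P(Day=Fri) = 0.066 + 0.052 + 0.113 = 0.231.
P(Demand=low) = 0.088 + 0.152 + 0.052 = 0.292.
P(Day=Fri, Demand=low) − P(Day=Fri)P(Demand=low) = 0.052 − 0.231×0.292 = -0.0155.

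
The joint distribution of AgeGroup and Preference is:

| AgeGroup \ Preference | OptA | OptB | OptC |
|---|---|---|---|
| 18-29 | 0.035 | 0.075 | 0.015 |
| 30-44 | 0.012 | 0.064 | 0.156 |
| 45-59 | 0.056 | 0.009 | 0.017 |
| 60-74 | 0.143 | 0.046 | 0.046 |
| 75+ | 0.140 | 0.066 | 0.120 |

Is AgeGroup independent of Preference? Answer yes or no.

no

P(AgeGroup=30-44) = 0.232 and P(Preference=OptA) = 0.386, so their product is 0.08955, but P(AgeGroup=30-44, Preference=OptA) = 0.012. Since these differ, AgeGroup and Preference are not independent.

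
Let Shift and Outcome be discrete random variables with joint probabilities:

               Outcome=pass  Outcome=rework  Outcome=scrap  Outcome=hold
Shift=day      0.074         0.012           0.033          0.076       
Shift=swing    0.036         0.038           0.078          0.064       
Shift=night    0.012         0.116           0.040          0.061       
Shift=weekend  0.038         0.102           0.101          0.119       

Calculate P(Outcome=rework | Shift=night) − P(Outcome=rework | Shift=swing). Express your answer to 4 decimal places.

0.3306

P(Shift=night) = 0.012 + 0.116 + 0.040 + 0.061 = 0.229; P(Outcome=rework | Shift=night) = 0.116/0.229 = 0.50655.
P(Shift=swing) = 0.036 + 0.038 + 0.078 + 0.064 = 0.216; P(Outcome=rework | Shift=swing) = 0.038/0.216 = 0.17593.
Difference = 0.3306.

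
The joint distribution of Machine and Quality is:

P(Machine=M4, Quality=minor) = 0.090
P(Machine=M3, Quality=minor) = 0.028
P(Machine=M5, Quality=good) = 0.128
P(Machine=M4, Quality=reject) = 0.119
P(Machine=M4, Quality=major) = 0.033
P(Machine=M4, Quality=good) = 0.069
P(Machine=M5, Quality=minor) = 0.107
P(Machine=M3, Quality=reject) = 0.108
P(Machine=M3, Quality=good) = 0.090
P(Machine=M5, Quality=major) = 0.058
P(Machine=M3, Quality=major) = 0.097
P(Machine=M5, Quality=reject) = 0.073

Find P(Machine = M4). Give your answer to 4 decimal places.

P(Machine=M4) = 0.069 + 0.090 + 0.033 + 0.119 = 0.311.

0.3110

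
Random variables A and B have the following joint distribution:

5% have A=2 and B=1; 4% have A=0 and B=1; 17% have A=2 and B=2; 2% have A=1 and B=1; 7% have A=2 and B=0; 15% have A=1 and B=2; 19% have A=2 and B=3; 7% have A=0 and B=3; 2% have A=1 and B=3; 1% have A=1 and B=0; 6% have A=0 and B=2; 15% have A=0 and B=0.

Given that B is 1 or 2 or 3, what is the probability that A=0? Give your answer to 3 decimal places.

P(B=1) = 0.04 + 0.02 + 0.05 = 0.11.
P(B=2) = 0.06 + 0.15 + 0.17 = 0.38.
P(B=3) = 0.07 + 0.02 + 0.19 = 0.28.
P(B ∈ {1, 2, 3}) = 0.11 + 0.38 + 0.28 = 0.77; P(A=0, B ∈ {1, 2, 3}) = 0.04 + 0.06 + 0.07 = 0.17.
P(A=0 | B ∈ {1, 2, 3}) = 0.17/0.77 = 0.221.

0.221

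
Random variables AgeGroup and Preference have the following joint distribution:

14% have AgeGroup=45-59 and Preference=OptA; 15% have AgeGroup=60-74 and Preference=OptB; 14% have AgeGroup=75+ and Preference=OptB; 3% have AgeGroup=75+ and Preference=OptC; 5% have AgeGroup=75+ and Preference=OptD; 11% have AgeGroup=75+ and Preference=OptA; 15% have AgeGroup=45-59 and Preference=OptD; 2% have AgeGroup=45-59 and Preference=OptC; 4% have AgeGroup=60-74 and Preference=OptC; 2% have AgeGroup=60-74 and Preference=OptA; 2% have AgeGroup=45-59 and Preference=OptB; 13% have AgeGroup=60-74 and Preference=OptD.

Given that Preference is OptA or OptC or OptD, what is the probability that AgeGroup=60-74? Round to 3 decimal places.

0.275

P(Preference=OptA) = 0.14 + 0.02 + 0.11 = 0.27.
P(Preference=OptC) = 0.02 + 0.04 + 0.03 = 0.09.
P(Preference=OptD) = 0.15 + 0.13 + 0.05 = 0.33.
P(Preference ∈ {OptA, OptC, OptD}) = 0.27 + 0.09 + 0.33 = 0.69; P(AgeGroup=60-74, Preference ∈ {OptA, OptC, OptD}) = 0.02 + 0.04 + 0.13 = 0.19.
P(AgeGroup=60-74 | Preference ∈ {OptA, OptC, OptD}) = 0.19/0.69 = 0.275.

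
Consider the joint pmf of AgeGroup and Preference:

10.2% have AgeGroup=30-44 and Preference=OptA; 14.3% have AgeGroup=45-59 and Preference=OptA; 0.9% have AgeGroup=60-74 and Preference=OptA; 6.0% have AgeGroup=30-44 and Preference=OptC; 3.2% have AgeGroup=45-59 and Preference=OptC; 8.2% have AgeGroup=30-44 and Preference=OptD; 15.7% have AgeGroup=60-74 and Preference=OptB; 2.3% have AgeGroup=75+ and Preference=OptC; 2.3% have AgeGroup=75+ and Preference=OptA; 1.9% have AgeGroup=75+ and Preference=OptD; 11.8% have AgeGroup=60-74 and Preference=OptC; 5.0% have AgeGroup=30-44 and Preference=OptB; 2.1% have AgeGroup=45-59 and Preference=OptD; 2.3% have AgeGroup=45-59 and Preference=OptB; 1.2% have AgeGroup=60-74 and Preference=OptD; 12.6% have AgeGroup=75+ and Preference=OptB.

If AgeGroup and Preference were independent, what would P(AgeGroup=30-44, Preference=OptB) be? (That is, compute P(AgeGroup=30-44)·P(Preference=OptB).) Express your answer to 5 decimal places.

0.10466

P(AgeGroup=30-44) = 0.102 + 0.050 + 0.060 + 0.082 = 0.294.
P(Preference=OptB) = 0.050 + 0.023 + 0.157 + 0.126 = 0.356.
Product: 0.294 × 0.356 = 0.10466.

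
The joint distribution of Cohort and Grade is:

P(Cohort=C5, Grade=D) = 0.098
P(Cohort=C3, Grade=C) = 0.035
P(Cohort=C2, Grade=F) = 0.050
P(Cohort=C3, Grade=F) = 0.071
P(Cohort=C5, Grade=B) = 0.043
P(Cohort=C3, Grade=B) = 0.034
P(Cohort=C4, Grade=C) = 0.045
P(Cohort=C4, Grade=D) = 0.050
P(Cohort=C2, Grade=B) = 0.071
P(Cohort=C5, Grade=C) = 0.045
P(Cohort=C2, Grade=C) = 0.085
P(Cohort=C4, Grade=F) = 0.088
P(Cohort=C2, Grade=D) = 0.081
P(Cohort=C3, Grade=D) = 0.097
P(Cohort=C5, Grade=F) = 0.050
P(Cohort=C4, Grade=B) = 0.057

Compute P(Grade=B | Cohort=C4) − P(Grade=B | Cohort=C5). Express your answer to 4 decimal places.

0.0553

P(Cohort=C4) = 0.057 + 0.045 + 0.050 + 0.088 = 0.240; P(Grade=B | Cohort=C4) = 0.057/0.240 = 0.23750.
P(Cohort=C5) = 0.043 + 0.045 + 0.098 + 0.050 = 0.236; P(Grade=B | Cohort=C5) = 0.043/0.236 = 0.18220.
Difference = 0.0553.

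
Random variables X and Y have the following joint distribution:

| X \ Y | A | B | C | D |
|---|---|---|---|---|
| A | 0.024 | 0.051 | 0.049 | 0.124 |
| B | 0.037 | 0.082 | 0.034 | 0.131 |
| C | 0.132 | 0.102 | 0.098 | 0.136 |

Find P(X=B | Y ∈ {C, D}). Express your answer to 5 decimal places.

P(Y=C) = 0.049 + 0.034 + 0.098 = 0.181.
P(Y=D) = 0.124 + 0.131 + 0.136 = 0.391.
P(Y ∈ {C, D}) = 0.181 + 0.391 = 0.572; P(X=B, Y ∈ {C, D}) = 0.034 + 0.131 = 0.165.
P(X=B | Y ∈ {C, D}) = 0.165/0.572 = 0.28846.

0.28846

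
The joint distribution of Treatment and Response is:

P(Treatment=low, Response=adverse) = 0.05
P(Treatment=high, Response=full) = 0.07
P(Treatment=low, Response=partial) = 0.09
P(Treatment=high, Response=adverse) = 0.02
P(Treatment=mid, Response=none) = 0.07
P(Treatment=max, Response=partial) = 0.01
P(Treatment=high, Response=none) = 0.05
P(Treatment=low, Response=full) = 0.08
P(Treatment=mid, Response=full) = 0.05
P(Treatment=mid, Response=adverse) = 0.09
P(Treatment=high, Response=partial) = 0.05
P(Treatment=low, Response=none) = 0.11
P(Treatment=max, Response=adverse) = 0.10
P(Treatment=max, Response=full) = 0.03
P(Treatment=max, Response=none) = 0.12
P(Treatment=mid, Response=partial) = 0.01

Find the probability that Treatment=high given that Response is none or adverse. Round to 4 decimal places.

0.1148

P(Response=none) = 0.11 + 0.07 + 0.05 + 0.12 = 0.35.
P(Response=adverse) = 0.05 + 0.09 + 0.02 + 0.10 = 0.26.
P(Response ∈ {none, adverse}) = 0.35 + 0.26 = 0.61; P(Treatment=high, Response ∈ {none, adverse}) = 0.05 + 0.02 = 0.07.
P(Treatment=high | Response ∈ {none, adverse}) = 0.07/0.61 = 0.1148.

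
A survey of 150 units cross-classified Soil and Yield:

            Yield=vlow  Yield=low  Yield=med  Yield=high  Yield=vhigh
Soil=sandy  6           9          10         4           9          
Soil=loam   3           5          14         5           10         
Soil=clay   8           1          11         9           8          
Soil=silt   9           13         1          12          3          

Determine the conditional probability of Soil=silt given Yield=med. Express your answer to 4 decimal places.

Total with Yield=med: 10 + 14 + 11 + 1 = 36.
P(Soil=silt | Yield=med) = 1/36 = 0.0278.

0.0278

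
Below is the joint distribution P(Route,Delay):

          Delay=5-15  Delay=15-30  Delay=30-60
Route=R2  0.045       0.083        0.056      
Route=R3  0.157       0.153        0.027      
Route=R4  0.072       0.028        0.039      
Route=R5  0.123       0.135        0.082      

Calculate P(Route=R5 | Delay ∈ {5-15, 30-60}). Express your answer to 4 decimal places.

0.3411

P(Delay=5-15) = 0.045 + 0.157 + 0.072 + 0.123 = 0.397.
P(Delay=30-60) = 0.056 + 0.027 + 0.039 + 0.082 = 0.204.
P(Delay ∈ {5-15, 30-60}) = 0.397 + 0.204 = 0.601; P(Route=R5, Delay ∈ {5-15, 30-60}) = 0.123 + 0.082 = 0.205.
P(Route=R5 | Delay ∈ {5-15, 30-60}) = 0.205/0.601 = 0.3411.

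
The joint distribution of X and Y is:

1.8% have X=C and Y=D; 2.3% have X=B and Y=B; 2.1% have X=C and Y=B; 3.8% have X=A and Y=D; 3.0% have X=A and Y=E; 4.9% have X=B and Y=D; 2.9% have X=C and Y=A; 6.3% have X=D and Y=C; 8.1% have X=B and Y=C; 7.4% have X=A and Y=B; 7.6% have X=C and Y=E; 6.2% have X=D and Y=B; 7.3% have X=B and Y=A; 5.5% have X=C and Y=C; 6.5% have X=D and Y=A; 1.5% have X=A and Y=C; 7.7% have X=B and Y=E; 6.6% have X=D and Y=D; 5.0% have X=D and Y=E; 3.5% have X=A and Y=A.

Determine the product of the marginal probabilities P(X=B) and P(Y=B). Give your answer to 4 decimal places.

P(X=B) = 0.073 + 0.023 + 0.081 + 0.049 + 0.077 = 0.303.
P(Y=B) = 0.074 + 0.023 + 0.021 + 0.062 = 0.180.
Product: 0.303 × 0.180 = 0.0545.

0.0545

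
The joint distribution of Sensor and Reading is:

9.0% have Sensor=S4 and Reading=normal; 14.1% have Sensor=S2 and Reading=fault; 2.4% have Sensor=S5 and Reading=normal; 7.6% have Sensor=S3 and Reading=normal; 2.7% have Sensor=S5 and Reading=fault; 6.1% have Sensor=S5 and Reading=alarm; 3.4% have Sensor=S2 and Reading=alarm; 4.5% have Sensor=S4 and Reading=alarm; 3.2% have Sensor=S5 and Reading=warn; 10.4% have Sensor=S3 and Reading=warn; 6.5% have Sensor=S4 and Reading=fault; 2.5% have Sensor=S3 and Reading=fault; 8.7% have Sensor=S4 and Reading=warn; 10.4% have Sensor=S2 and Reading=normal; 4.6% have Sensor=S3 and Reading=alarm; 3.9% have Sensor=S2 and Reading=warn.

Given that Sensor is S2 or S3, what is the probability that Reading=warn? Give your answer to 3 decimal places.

P(Sensor=S2) = 0.104 + 0.039 + 0.034 + 0.141 = 0.318.
P(Sensor=S3) = 0.076 + 0.104 + 0.046 + 0.025 = 0.251.
P(Sensor ∈ {S2, S3}) = 0.318 + 0.251 = 0.569; P(Reading=warn, Sensor ∈ {S2, S3}) = 0.039 + 0.104 = 0.143.
P(Reading=warn | Sensor ∈ {S2, S3}) = 0.143/0.569 = 0.251.

0.251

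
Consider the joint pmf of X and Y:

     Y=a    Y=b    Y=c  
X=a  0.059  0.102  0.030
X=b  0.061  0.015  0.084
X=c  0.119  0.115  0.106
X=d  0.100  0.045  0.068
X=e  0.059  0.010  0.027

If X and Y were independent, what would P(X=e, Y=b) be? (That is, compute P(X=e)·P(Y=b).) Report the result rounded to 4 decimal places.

0.0276

P(X=e) = 0.059 + 0.010 + 0.027 = 0.096.
P(Y=b) = 0.102 + 0.015 + 0.115 + 0.045 + 0.010 = 0.287.
Product: 0.096 × 0.287 = 0.0276.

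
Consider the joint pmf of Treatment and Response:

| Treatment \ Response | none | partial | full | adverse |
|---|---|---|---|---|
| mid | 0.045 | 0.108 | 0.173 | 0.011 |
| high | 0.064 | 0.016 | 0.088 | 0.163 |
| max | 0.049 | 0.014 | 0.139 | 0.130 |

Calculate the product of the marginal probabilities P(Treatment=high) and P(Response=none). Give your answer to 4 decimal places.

P(Treatment=high) = 0.064 + 0.016 + 0.088 + 0.163 = 0.331.
P(Response=none) = 0.045 + 0.064 + 0.049 = 0.158.
Product: 0.331 × 0.158 = 0.0523.

0.0523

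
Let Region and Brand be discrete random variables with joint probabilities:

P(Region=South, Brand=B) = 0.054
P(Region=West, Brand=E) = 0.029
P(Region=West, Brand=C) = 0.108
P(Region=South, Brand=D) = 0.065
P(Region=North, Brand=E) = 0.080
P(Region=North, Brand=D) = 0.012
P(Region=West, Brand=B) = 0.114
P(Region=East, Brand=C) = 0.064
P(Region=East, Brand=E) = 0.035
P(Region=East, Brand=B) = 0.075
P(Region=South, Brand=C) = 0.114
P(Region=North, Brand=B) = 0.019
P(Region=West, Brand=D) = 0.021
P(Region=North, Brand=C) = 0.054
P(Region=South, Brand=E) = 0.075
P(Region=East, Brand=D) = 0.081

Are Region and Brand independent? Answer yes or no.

no

P(Region=North) = 0.165 and P(Brand=E) = 0.219, so their product is 0.03614, but P(Region=North, Brand=E) = 0.080. Since these differ, Region and Brand are not independent.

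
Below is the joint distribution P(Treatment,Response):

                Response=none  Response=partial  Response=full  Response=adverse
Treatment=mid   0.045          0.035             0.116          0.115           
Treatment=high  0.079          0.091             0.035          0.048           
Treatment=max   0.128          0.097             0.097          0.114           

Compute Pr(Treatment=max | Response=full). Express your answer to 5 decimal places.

0.39113

P(Response=full) = 0.116 + 0.035 + 0.097 = 0.248.
P(Treatment=max | Response=full) = 0.097/0.248 = 0.39113.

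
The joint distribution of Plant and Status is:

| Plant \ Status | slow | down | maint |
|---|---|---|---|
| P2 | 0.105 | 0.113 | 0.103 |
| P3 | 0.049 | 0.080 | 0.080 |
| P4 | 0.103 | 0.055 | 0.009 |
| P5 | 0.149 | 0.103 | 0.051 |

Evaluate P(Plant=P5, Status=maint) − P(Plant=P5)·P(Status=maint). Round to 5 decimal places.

-0.02263

P(Plant=P5) = 0.149 + 0.103 + 0.051 = 0.303.
P(Status=maint) = 0.103 + 0.080 + 0.009 + 0.051 = 0.243.
P(Plant=P5, Status=maint) − P(Plant=P5)P(Status=maint) = 0.051 − 0.303×0.243 = -0.02263.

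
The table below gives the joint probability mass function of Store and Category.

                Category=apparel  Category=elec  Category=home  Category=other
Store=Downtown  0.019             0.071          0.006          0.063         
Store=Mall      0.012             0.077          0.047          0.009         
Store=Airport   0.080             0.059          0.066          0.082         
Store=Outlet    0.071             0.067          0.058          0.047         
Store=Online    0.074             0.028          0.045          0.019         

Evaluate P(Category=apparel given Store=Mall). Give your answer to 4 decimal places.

P(Store=Mall) = 0.012 + 0.077 + 0.047 + 0.009 = 0.145.
P(Category=apparel | Store=Mall) = 0.012/0.145 = 0.0828.

0.0828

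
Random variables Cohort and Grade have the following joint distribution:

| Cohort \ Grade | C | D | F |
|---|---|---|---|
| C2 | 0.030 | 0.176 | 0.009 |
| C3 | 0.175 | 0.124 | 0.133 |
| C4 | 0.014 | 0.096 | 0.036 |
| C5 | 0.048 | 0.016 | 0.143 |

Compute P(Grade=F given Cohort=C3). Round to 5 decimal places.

0.30787

P(Cohort=C3) = 0.175 + 0.124 + 0.133 = 0.432.
P(Grade=F | Cohort=C3) = 0.133/0.432 = 0.30787.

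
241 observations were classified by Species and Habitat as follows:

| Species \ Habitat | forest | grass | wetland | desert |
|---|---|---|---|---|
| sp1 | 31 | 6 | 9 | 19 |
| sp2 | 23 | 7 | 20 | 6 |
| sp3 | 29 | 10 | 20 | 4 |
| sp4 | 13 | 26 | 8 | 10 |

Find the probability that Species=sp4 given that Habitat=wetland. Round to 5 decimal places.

Total with Habitat=wetland: 9 + 20 + 20 + 8 = 57.
P(Species=sp4 | Habitat=wetland) = 8/57 = 0.14035.

0.14035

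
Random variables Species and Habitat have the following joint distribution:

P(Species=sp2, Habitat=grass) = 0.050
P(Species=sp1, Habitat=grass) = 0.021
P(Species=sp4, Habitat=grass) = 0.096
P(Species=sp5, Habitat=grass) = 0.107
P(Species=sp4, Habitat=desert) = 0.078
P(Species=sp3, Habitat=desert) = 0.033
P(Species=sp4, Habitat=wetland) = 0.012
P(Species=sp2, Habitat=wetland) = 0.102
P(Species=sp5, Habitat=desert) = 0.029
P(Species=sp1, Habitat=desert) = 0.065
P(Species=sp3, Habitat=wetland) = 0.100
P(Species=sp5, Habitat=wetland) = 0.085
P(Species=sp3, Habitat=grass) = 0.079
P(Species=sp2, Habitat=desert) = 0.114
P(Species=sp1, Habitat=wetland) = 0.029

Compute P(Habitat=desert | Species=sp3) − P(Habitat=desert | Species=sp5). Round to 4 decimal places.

P(Species=sp3) = 0.079 + 0.100 + 0.033 = 0.212; P(Habitat=desert | Species=sp3) = 0.033/0.212 = 0.15566.
P(Species=sp5) = 0.107 + 0.085 + 0.029 = 0.221; P(Habitat=desert | Species=sp5) = 0.029/0.221 = 0.13122.
Difference = 0.0244.

0.0244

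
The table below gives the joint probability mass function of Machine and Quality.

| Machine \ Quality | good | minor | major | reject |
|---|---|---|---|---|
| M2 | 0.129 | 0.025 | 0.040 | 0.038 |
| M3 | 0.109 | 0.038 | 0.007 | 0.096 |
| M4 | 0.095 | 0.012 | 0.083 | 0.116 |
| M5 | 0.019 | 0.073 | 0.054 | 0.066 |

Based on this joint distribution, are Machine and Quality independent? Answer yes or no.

P(Machine=M5) = 0.212 and P(Quality=good) = 0.352, so their product is 0.07462, but P(Machine=M5, Quality=good) = 0.019. Since these differ, Machine and Quality are not independent.

no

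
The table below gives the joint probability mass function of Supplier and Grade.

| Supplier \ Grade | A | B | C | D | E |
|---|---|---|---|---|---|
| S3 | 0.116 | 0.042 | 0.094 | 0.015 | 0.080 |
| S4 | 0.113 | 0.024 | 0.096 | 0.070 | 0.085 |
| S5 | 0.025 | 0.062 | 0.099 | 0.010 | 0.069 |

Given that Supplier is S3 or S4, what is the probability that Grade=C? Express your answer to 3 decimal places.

P(Supplier=S3) = 0.116 + 0.042 + 0.094 + 0.015 + 0.080 = 0.347.
P(Supplier=S4) = 0.113 + 0.024 + 0.096 + 0.070 + 0.085 = 0.388.
P(Supplier ∈ {S3, S4}) = 0.347 + 0.388 = 0.735; P(Grade=C, Supplier ∈ {S3, S4}) = 0.094 + 0.096 = 0.190.
P(Grade=C | Supplier ∈ {S3, S4}) = 0.190/0.735 = 0.259.

0.259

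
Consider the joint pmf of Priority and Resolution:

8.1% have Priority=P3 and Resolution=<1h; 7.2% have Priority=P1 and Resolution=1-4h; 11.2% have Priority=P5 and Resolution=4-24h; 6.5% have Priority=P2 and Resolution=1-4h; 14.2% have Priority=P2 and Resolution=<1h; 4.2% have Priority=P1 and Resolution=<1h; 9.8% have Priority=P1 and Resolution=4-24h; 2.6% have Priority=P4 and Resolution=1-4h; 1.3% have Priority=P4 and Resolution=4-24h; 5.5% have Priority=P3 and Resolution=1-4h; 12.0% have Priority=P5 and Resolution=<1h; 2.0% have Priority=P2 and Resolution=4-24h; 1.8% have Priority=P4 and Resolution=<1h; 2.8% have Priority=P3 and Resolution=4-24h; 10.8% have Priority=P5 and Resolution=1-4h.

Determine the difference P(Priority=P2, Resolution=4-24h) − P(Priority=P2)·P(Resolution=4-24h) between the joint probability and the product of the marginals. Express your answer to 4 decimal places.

P(Priority=P2) = 0.142 + 0.065 + 0.020 = 0.227.
P(Resolution=4-24h) = 0.098 + 0.020 + 0.028 + 0.013 + 0.112 = 0.271.
P(Priority=P2, Resolution=4-24h) − P(Priority=P2)P(Resolution=4-24h) = 0.020 − 0.227×0.271 = -0.0415.

-0.0415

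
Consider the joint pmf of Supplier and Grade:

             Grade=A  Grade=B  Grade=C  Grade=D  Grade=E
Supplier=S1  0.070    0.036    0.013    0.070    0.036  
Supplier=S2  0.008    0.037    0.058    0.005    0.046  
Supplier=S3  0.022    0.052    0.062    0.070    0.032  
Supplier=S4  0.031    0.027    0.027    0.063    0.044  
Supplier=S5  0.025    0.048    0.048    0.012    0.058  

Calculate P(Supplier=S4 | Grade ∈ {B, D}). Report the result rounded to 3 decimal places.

0.214

P(Grade=B) = 0.036 + 0.037 + 0.052 + 0.027 + 0.048 = 0.200.
P(Grade=D) = 0.070 + 0.005 + 0.070 + 0.063 + 0.012 = 0.220.
P(Grade ∈ {B, D}) = 0.200 + 0.220 = 0.420; P(Supplier=S4, Grade ∈ {B, D}) = 0.027 + 0.063 = 0.090.
P(Supplier=S4 | Grade ∈ {B, D}) = 0.090/0.420 = 0.214.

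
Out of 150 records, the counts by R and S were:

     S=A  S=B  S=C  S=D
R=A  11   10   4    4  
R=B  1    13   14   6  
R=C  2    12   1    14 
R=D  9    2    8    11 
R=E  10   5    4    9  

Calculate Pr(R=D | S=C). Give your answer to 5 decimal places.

Total with S=C: 4 + 14 + 1 + 8 + 4 = 31.
P(R=D | S=C) = 8/31 = 0.25806.

0.25806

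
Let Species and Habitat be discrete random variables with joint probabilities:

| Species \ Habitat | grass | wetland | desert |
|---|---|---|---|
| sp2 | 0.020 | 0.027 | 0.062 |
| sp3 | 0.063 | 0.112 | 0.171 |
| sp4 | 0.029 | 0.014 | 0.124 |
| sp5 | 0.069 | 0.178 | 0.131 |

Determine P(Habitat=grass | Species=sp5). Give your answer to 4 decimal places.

0.1825

P(Species=sp5) = 0.069 + 0.178 + 0.131 = 0.378.
P(Habitat=grass | Species=sp5) = 0.069/0.378 = 0.1825.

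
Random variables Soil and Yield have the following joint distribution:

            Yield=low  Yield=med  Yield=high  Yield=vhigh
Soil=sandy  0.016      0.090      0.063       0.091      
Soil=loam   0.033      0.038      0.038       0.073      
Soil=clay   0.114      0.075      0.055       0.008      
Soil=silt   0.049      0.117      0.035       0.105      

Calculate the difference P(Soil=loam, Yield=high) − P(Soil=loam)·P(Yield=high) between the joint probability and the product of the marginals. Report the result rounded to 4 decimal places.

P(Soil=loam) = 0.033 + 0.038 + 0.038 + 0.073 = 0.182.
P(Yield=high) = 0.063 + 0.038 + 0.055 + 0.035 = 0.191.
P(Soil=loam, Yield=high) − P(Soil=loam)P(Yield=high) = 0.038 − 0.182×0.191 = 0.0032.

0.0032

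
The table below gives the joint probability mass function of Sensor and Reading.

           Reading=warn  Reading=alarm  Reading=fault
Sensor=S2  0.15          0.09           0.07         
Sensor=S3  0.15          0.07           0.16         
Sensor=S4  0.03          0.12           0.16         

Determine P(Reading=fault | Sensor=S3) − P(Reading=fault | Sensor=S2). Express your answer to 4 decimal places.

0.1952

P(Sensor=S3) = 0.15 + 0.07 + 0.16 = 0.38; P(Reading=fault | Sensor=S3) = 0.16/0.38 = 0.42105.
P(Sensor=S2) = 0.15 + 0.09 + 0.07 = 0.31; P(Reading=fault | Sensor=S2) = 0.07/0.31 = 0.22581.
Difference = 0.1952.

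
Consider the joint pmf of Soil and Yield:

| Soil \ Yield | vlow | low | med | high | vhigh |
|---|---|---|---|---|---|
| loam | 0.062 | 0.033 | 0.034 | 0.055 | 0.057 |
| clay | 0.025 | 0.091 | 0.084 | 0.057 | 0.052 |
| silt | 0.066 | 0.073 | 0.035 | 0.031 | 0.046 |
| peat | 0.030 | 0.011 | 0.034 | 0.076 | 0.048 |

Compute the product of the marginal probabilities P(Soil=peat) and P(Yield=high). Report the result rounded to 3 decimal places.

P(Soil=peat) = 0.030 + 0.011 + 0.034 + 0.076 + 0.048 = 0.199.
P(Yield=high) = 0.055 + 0.057 + 0.031 + 0.076 = 0.219.
Product: 0.199 × 0.219 = 0.044.

0.044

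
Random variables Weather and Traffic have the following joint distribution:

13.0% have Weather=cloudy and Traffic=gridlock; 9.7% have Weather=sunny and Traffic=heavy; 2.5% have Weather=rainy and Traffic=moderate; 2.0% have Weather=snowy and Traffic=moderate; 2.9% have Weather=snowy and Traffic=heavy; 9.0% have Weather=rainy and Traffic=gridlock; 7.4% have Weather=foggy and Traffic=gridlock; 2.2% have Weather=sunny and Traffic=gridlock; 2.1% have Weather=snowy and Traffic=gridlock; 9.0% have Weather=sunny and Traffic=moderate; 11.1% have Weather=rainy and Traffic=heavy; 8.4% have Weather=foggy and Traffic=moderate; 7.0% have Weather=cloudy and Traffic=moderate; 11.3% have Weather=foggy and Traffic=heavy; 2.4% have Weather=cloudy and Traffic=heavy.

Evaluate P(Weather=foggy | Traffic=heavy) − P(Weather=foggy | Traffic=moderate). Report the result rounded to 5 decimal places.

0.01148

P(Traffic=heavy) = 0.097 + 0.024 + 0.111 + 0.029 + 0.113 = 0.374; P(Weather=foggy | Traffic=heavy) = 0.113/0.374 = 0.302139.
P(Traffic=moderate) = 0.090 + 0.070 + 0.025 + 0.020 + 0.084 = 0.289; P(Weather=foggy | Traffic=moderate) = 0.084/0.289 = 0.290657.
Difference = 0.01148.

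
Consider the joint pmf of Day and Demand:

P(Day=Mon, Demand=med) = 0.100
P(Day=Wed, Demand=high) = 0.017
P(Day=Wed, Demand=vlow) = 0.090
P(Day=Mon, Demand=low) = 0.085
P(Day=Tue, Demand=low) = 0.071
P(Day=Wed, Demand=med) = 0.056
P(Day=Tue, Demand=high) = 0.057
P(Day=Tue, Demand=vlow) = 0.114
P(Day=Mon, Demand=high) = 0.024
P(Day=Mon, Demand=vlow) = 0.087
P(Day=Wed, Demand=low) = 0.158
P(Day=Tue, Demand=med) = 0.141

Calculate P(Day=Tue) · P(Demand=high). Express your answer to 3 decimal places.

0.038

P(Day=Tue) = 0.114 + 0.071 + 0.141 + 0.057 = 0.383.
P(Demand=high) = 0.024 + 0.057 + 0.017 = 0.098.
Product: 0.383 × 0.098 = 0.038.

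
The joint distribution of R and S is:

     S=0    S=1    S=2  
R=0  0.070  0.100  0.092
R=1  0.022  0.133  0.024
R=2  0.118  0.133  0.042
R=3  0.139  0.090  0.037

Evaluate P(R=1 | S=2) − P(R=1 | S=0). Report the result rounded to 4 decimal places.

P(S=2) = 0.092 + 0.024 + 0.042 + 0.037 = 0.195; P(R=1 | S=2) = 0.024/0.195 = 0.12308.
P(S=0) = 0.070 + 0.022 + 0.118 + 0.139 = 0.349; P(R=1 | S=0) = 0.022/0.349 = 0.06304.
Difference = 0.0600.

0.0600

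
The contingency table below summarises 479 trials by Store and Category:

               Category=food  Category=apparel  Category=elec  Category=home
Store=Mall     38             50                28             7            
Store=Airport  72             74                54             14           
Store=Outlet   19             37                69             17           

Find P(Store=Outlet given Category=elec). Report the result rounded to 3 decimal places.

Total with Category=elec: 28 + 54 + 69 = 151.
P(Store=Outlet | Category=elec) = 69/151 = 0.457.

0.457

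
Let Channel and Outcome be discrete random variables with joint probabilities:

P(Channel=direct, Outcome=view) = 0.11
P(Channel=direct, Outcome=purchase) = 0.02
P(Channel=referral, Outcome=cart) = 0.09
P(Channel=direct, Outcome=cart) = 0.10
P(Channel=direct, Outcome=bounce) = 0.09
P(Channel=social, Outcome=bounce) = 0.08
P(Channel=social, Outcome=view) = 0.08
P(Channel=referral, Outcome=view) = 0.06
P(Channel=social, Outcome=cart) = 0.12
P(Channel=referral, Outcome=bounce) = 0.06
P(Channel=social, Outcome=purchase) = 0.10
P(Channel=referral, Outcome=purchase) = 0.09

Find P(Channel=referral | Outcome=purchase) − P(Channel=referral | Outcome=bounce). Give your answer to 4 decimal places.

0.1677

P(Outcome=purchase) = 0.10 + 0.02 + 0.09 = 0.21; P(Channel=referral | Outcome=purchase) = 0.09/0.21 = 0.42857.
P(Outcome=bounce) = 0.08 + 0.09 + 0.06 = 0.23; P(Channel=referral | Outcome=bounce) = 0.06/0.23 = 0.26087.
Difference = 0.1677.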